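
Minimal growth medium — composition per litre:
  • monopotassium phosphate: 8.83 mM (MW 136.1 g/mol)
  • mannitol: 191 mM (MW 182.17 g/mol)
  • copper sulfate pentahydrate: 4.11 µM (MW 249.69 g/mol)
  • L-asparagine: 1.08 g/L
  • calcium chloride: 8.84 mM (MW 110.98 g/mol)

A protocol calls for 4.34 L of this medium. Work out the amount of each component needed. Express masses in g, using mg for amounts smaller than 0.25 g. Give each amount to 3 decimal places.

Scale factor relative to 1 L: 4.34.
monopotassium phosphate: 8.83 mmol/L × 136.1 g/mol × 4.34 L ÷ 1000 = 5.216 g
mannitol: 191 mmol/L × 182.17 g/mol × 4.34 L ÷ 1000 = 151.008 g
copper sulfate pentahydrate: 4.11 µmol/L × 249.69 g/mol × 4.34 L ÷ 1000 = 4.454 mg
L-asparagine: 1.08 g/L × 4.34 L = 4.687 g
calcium chloride: 8.84 mmol/L × 110.98 g/mol × 4.34 L ÷ 1000 = 4.258 g

monopotassium phosphate 5.216 g; mannitol 151.008 g; copper sulfate pentahydrate 4.454 mg; L-asparagine 4.687 g; calcium chloride 4.258 g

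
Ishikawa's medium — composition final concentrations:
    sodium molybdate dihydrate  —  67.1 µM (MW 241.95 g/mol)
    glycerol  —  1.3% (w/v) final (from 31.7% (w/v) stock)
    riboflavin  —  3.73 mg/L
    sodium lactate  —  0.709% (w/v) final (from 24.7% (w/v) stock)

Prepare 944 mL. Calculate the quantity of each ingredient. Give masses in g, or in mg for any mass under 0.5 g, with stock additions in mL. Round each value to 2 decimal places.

sodium molybdate dihydrate 15.33 mg; glycerol 38.71 mL; riboflavin 3.52 mg; sodium lactate 27.10 mL

Target volume = 944 mL = 0.944 L.
sodium molybdate dihydrate: 67.1 µmol/L × 241.95 g/mol × 0.944 L ÷ 1000 = 15.33 mg
glycerol: dilute stock: 1.3% ÷ 31.7% × 944 mL = 38.71 mL
riboflavin: 3.73 mg/L × 0.944 L = 3.52 mg
sodium lactate: C1V1 = C2V2 → 0.709% ÷ 24.7% × 944 mL = 27.10 mL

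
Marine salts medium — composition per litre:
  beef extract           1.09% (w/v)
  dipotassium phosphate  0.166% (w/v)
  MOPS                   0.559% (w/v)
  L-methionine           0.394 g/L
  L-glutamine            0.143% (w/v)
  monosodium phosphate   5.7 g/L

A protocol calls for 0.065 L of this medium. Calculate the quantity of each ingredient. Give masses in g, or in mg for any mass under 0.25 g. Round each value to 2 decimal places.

beef extract 0.71 g; dipotassium phosphate 107.90 mg; MOPS 0.36 g; L-methionine 25.61 mg; L-glutamine 92.95 mg; monosodium phosphate 0.37 g

Scale factor relative to 1 L: 0.065.
beef extract: 1.09 g per 100 mL × 65 mL ÷ 100 = 0.71 g
dipotassium phosphate: 0.166% w/v = 1.66 g/L → 1.66 × 0.065 L = 0.1079 g = 107.90 mg
MOPS: 0.559% w/v = 5.59 g/L → 5.59 × 0.065 L = 0.36 g
L-methionine: 0.394 g/L × 0.065 L = 0.02561 g = 25.61 mg
L-glutamine: 0.143 g per 100 mL × 65 mL ÷ 100 = 0.09295 g = 92.95 mg
monosodium phosphate: 5.7 g/L × 0.065 L = 0.37 g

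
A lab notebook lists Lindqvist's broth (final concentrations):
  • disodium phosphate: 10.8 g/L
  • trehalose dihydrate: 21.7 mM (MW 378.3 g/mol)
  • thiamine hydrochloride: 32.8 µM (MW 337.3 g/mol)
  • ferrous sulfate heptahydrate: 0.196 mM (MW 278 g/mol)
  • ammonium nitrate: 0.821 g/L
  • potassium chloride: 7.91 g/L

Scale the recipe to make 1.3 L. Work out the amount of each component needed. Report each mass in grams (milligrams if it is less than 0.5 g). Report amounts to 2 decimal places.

Working volume: 1.3 L.
disodium phosphate: 10.8 g/L × 1.3 L = 14.04 g
trehalose dihydrate: 21.7 mmol/L × 378.3 g/mol × 1.3 L ÷ 1000 = 10.67 g
thiamine hydrochloride: 32.8 µmol/L × 337.3 g/mol × 1.3 L ÷ 1000 = 14.38 mg
ferrous sulfate heptahydrate: 0.196 mmol/L × 278 mg/mmol × 1.3 L = 70.83 mg
ammonium nitrate: 0.821 g/L × 1.3 L = 1.07 g
potassium chloride: 7.91 g/L × 1.3 L = 10.28 g

disodium phosphate 14.04 g; trehalose dihydrate 10.67 g; thiamine hydrochloride 14.38 mg; ferrous sulfate heptahydrate 70.83 mg; ammonium nitrate 1.07 g; potassium chloride 10.28 g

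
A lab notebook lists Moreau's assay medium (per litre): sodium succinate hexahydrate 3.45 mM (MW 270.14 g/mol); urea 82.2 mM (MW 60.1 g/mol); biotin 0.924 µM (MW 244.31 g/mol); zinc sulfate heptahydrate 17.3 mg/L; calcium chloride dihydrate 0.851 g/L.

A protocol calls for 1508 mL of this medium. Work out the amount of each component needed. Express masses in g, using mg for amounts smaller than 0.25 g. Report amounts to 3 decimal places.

sodium succinate hexahydrate 1.405 g; urea 7.450 g; biotin 0.340 mg; zinc sulfate heptahydrate 26.088 mg; calcium chloride dihydrate 1.283 g

Scale factor relative to 1 L: 1.508.
sodium succinate hexahydrate: 3.45 mmol/L × 270.14 g/mol × 1.508 L ÷ 1000 = 1.405 g
urea: 82.2 mmol/L × 60.1 g/mol × 1.508 L ÷ 1000 = 7.450 g
biotin: 0.924 µmol/L × 244.31 g/mol × 1.508 L ÷ 1000 = 0.340 mg
zinc sulfate heptahydrate: 17.3 mg/L × 1.508 L = 26.088 mg
calcium chloride dihydrate: 0.851 g/L × 1.508 L = 1.283 g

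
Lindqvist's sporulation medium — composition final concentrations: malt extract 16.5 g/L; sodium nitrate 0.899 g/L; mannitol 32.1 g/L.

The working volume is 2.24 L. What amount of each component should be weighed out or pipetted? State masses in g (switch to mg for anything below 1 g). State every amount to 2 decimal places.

malt extract 36.96 g; sodium nitrate 2.01 g; mannitol 71.90 g

Working volume: 2.24 L.
malt extract: 16.5 g/L × 2.24 L = 36.96 g
sodium nitrate: 0.899 g/L × 2.24 L = 2.01 g
mannitol: 32.1 g/L × 2.24 L = 71.90 g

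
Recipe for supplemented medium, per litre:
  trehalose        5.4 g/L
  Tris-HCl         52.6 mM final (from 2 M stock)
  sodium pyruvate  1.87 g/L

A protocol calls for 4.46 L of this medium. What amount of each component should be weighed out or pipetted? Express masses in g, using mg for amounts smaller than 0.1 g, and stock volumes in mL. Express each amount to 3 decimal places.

trehalose 24.084 g; Tris-HCl 117.298 mL; sodium pyruvate 8.340 g

Working volume: 4.46 L.
trehalose: 5.4 g/L × 4.46 L = 24.084 g
Tris-HCl: V = C2·V2/C1 = 52.6 mM × 4460 mL ÷ 2000 mM = 117.298 mL
sodium pyruvate: 1.87 g/L × 4.46 L = 8.340 g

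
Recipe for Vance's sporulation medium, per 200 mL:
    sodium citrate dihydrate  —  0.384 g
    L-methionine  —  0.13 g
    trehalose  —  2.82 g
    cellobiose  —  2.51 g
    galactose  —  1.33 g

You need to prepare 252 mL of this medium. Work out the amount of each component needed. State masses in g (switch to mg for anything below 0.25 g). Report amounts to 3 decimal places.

sodium citrate dihydrate 0.484 g; L-methionine 163.800 mg; trehalose 3.553 g; cellobiose 3.163 g; galactose 1.676 g

Scale factor = 252 mL / 200 mL = 1.26.
sodium citrate dihydrate: 0.384 g × (252 mL / 200 mL) = 0.484 g
L-methionine: 0.13 g × (252 mL / 200 mL) = 0.1638 g = 163.800 mg
trehalose: 2.82 g × (252 mL / 200 mL) = 3.553 g
cellobiose: 2.51 g × (252 mL / 200 mL) = 3.163 g
galactose: 1.33 g × (252 mL / 200 mL) = 1.676 g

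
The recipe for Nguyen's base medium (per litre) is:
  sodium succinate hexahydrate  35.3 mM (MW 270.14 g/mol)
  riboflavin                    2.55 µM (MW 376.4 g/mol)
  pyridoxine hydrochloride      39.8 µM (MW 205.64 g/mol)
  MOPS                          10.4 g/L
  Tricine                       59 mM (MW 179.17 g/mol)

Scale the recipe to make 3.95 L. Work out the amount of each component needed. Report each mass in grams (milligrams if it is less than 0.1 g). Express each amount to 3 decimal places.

Working volume: 3.95 L.
sodium succinate hexahydrate: 35.3 mmol/L × 270.14 g/mol × 3.95 L ÷ 1000 = 37.667 g
riboflavin: 2.55 µmol/L × 376.4 g/mol × 3.95 L ÷ 1000 = 3.791 mg
pyridoxine hydrochloride: 39.8 µmol/L × 205.64 g/mol × 3.95 L ÷ 1000 = 32.329 mg
MOPS: 10.4 g/L × 3.95 L = 41.080 g
Tricine: 59 mmol/L × 179.17 g/mol × 3.95 L ÷ 1000 = 41.756 g

sodium succinate hexahydrate 37.667 g; riboflavin 3.791 mg; pyridoxine hydrochloride 32.329 mg; MOPS 41.080 g; Tricine 41.756 g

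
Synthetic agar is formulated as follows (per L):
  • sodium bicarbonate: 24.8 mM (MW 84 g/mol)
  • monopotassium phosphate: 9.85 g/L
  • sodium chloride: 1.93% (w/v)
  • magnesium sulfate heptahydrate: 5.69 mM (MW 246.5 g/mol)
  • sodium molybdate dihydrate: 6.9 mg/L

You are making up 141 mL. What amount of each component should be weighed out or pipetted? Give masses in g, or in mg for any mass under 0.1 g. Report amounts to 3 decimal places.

sodium bicarbonate 0.294 g; monopotassium phosphate 1.389 g; sodium chloride 2.721 g; magnesium sulfate heptahydrate 0.198 g; sodium molybdate dihydrate 0.973 mg

Working volume: 141 mL = 0.141 L.
sodium bicarbonate: 24.8 mmol/L × 84 g/mol × 0.141 L ÷ 1000 = 0.294 g
monopotassium phosphate: 9.85 g/L × 0.141 L = 1.389 g
sodium chloride: 1.93 g per 100 mL × 141 mL ÷ 100 = 2.721 g
magnesium sulfate heptahydrate: 5.69 mmol/L × 246.5 g/mol × 0.141 L ÷ 1000 = 0.198 g
sodium molybdate dihydrate: 6.9 mg/L × 0.141 L = 0.973 mg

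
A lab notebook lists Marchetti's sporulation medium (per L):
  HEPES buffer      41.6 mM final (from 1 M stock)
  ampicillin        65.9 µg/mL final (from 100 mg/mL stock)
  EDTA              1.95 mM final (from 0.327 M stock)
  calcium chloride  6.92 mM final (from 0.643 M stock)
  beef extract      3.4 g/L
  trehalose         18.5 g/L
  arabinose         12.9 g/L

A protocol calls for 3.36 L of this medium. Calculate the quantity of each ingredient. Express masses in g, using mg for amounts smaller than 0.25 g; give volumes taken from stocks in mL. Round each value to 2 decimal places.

HEPES buffer 139.78 mL; ampicillin 2.21 mL; EDTA 20.04 mL; calcium chloride 36.16 mL; beef extract 11.42 g; trehalose 62.16 g; arabinose 43.34 g

Working volume: 3.36 L.
HEPES buffer: C1V1 = C2V2 → 41.6 mM × 3360 mL ÷ 1000 mM = 139.78 mL
ampicillin: V = C2·V2/C1 = 65.9 µg/mL × 3360 mL ÷ 100000 µg/mL = 2.21 mL
EDTA: C1V1 = C2V2 → 1.95 mM × 3360 mL ÷ 327 mM = 20.04 mL
calcium chloride: C1V1 = C2V2 → 6.92 mM × 3360 mL ÷ 643 mM = 36.16 mL
beef extract: 3.4 g/L × 3.36 L = 11.42 g
trehalose: 18.5 g/L × 3.36 L = 62.16 g
arabinose: 12.9 g/L × 3.36 L = 43.34 g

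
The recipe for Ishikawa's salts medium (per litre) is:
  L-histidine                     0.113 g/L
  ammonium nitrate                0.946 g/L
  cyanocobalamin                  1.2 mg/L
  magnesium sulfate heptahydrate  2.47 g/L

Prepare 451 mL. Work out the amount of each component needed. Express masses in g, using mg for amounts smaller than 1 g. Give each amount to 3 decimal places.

Target volume = 451 mL = 0.451 L.
L-histidine: 0.113 g/L × 0.451 L = 0.050963 g = 50.963 mg
ammonium nitrate: 0.946 g/L × 0.451 L = 0.426646 g = 426.646 mg
cyanocobalamin: 1.2 mg/L × 0.451 L = 0.541 mg
magnesium sulfate heptahydrate: 2.47 g/L × 0.451 L = 1.114 g

L-histidine 50.963 mg; ammonium nitrate 426.646 mg; cyanocobalamin 0.541 mg; magnesium sulfate heptahydrate 1.114 g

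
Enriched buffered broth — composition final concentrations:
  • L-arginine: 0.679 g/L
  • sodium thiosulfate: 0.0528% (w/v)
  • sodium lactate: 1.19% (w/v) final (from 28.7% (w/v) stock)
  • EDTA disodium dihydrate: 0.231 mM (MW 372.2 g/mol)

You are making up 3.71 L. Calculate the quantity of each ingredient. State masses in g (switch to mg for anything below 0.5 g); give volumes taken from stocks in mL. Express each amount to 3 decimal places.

Working volume: 3.71 L.
L-arginine: 0.679 g/L × 3.71 L = 2.519 g
sodium thiosulfate: 0.0528% w/v = 0.528 g/L → 0.528 × 3.71 L = 1.959 g
sodium lactate: dilute stock: 1.19% ÷ 28.7% × 3710 mL = 153.829 mL
EDTA disodium dihydrate: 0.231 mmol/L × 372.2 mg/mmol × 3.71 L = 318.979 mg

L-arginine 2.519 g; sodium thiosulfate 1.959 g; sodium lactate 153.829 mL; EDTA disodium dihydrate 318.979 mg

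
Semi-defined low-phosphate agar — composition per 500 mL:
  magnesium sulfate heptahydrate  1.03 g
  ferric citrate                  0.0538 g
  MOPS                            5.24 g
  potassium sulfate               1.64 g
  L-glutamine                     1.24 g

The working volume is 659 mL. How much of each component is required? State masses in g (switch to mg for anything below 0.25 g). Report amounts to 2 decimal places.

Scale factor = 659 mL / 500 mL = 1.318.
magnesium sulfate heptahydrate: 1.03 g × (659 mL / 500 mL) = 1.36 g
ferric citrate: 0.0538 g × (659 mL / 500 mL) = 0.0709084 g = 70.91 mg
MOPS: 5.24 g × (659 mL / 500 mL) = 6.91 g
potassium sulfate: 1.64 g × (659 mL / 500 mL) = 2.16 g
L-glutamine: 1.24 g × (659 mL / 500 mL) = 1.63 g

magnesium sulfate heptahydrate 1.36 g; ferric citrate 70.91 mg; MOPS 6.91 g; potassium sulfate 2.16 g; L-glutamine 1.63 g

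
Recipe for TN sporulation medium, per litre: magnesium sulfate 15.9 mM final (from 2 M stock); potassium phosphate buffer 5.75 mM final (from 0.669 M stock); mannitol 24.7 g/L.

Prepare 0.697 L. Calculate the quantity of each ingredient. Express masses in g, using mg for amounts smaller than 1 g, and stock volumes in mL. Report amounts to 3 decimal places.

magnesium sulfate 5.541 mL; potassium phosphate buffer 5.991 mL; mannitol 17.216 g

Working volume: 0.697 L.
magnesium sulfate: V = C2·V2/C1 = 15.9 mM × 697 mL ÷ 2000 mM = 5.541 mL
potassium phosphate buffer: V = C2·V2/C1 = 5.75 mM × 697 mL ÷ 669 mM = 5.991 mL
mannitol: 24.7 g/L × 0.697 L = 17.216 g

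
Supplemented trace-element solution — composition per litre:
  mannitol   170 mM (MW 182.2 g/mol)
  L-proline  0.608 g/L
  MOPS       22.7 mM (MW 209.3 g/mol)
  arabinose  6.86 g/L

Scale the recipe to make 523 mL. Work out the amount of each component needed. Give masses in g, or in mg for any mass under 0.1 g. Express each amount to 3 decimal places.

Target volume = 523 mL = 0.523 L.
mannitol: 170 mmol/L × 182.2 g/mol × 0.523 L ÷ 1000 = 16.199 g
L-proline: 0.608 g/L × 0.523 L = 0.318 g
MOPS: 22.7 mmol/L × 209.3 g/mol × 0.523 L ÷ 1000 = 2.485 g
arabinose: 6.86 g/L × 0.523 L = 3.588 g

mannitol 16.199 g; L-proline 0.318 g; MOPS 2.485 g; arabinose 3.588 g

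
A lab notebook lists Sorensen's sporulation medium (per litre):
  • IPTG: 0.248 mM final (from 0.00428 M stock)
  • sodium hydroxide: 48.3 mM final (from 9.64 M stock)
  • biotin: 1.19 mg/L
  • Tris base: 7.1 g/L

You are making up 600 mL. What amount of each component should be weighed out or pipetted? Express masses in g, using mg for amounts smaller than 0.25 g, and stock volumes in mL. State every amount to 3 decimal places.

Target volume = 600 mL = 0.6 L.
IPTG: C1V1 = C2V2 → 0.248 mM × 600 mL ÷ 4.28 mM = 34.766 mL
sodium hydroxide: C1V1 = C2V2 → 48.3 mM × 600 mL ÷ 9640 mM = 3.006 mL
biotin: 1.19 mg/L × 0.6 L = 0.714 mg
Tris base: 7.1 g/L × 0.6 L = 4.260 g

IPTG 34.766 mL; sodium hydroxide 3.006 mL; biotin 0.714 mg; Tris base 4.260 g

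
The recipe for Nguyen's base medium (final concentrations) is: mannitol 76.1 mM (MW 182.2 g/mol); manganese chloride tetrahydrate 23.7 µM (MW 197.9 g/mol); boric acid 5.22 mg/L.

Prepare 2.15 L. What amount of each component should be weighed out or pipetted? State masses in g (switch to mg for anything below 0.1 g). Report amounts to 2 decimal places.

mannitol 29.81 g; manganese chloride tetrahydrate 10.08 mg; boric acid 11.22 mg

Scale factor relative to 1 L: 2.15.
mannitol: 76.1 mmol/L × 182.2 g/mol × 2.15 L ÷ 1000 = 29.81 g
manganese chloride tetrahydrate: 23.7 µmol/L × 197.9 g/mol × 2.15 L ÷ 1000 = 10.08 mg
boric acid: 5.22 mg/L × 2.15 L = 11.22 mg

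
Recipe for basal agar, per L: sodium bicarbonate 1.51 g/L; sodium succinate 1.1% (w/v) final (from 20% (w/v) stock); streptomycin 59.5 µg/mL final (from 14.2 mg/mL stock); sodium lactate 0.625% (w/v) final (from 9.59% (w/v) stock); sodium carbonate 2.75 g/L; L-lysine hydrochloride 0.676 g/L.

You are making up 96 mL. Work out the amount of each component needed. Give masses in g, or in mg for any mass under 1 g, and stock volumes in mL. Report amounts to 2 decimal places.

sodium bicarbonate 144.96 mg; sodium succinate 5.28 mL; streptomycin 0.40 mL; sodium lactate 6.26 mL; sodium carbonate 264.00 mg; L-lysine hydrochloride 64.90 mg

Scale factor relative to 1 L: 0.096.
sodium bicarbonate: 1.51 g/L × 0.096 L = 0.14496 g = 144.96 mg
sodium succinate: C1V1 = C2V2 → 1.1% ÷ 20% × 96 mL = 5.28 mL
streptomycin: V = C2·V2/C1 = 59.5 µg/mL × 96 mL ÷ 14200 µg/mL = 0.40 mL
sodium lactate: V = C2·V2/C1 = 0.625% ÷ 9.59% × 96 mL = 6.26 mL
sodium carbonate: 2.75 g/L × 0.096 L = 0.264 g = 264.00 mg
L-lysine hydrochloride: 0.676 g/L × 0.096 L = 0.064896 g = 64.90 mg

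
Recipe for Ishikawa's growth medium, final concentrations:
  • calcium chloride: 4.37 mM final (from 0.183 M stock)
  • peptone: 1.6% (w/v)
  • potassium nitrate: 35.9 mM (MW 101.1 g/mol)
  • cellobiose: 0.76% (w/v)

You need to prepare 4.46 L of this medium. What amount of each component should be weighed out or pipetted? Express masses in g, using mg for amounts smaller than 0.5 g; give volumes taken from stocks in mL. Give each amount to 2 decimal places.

Working volume: 4.46 L.
calcium chloride: dilute stock: 4.37 mM × 4460 mL ÷ 183 mM = 106.50 mL
peptone: 1.6 g per 100 mL × 4460 mL ÷ 100 = 71.36 g
potassium nitrate: 35.9 mmol/L × 101.1 g/mol × 4.46 L ÷ 1000 = 16.19 g
cellobiose: 0.76% w/v = 7.6 g/L → 7.6 × 4.46 L = 33.90 g

calcium chloride 106.50 mL; peptone 71.36 g; potassium nitrate 16.19 g; cellobiose 33.90 g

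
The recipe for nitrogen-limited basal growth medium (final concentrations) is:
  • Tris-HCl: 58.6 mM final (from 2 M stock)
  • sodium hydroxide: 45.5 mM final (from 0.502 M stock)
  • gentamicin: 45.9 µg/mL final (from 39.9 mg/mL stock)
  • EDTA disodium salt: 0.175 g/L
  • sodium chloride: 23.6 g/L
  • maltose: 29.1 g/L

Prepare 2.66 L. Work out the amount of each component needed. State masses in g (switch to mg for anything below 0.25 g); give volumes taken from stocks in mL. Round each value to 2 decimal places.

Tris-HCl 77.94 mL; sodium hydroxide 241.10 mL; gentamicin 3.06 mL; EDTA disodium salt 0.47 g; sodium chloride 62.78 g; maltose 77.41 g

Working volume: 2.66 L.
Tris-HCl: dilute stock: 58.6 mM × 2660 mL ÷ 2000 mM = 77.94 mL
sodium hydroxide: dilute stock: 45.5 mM × 2660 mL ÷ 502 mM = 241.10 mL
gentamicin: C1V1 = C2V2 → 45.9 µg/mL × 2660 mL ÷ 39900 µg/mL = 3.06 mL
EDTA disodium salt: 0.175 g/L × 2.66 L = 0.47 g
sodium chloride: 23.6 g/L × 2.66 L = 62.78 g
maltose: 29.1 g/L × 2.66 L = 77.41 g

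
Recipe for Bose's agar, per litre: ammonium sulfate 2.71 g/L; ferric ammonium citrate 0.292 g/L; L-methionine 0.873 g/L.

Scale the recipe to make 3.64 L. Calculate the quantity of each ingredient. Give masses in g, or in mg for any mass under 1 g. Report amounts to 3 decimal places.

ammonium sulfate 9.864 g; ferric ammonium citrate 1.063 g; L-methionine 3.178 g

Working volume: 3.64 L.
ammonium sulfate: 2.71 g/L × 3.64 L = 9.864 g
ferric ammonium citrate: 0.292 g/L × 3.64 L = 1.063 g
L-methionine: 0.873 g/L × 3.64 L = 3.178 g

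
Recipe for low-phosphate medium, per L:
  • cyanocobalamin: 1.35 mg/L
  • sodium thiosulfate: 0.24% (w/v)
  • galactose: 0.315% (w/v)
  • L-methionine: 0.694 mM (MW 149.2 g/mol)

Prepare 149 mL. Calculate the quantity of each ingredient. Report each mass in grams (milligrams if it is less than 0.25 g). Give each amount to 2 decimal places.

cyanocobalamin 0.20 mg; sodium thiosulfate 0.36 g; galactose 0.47 g; L-methionine 15.43 mg

Working volume: 149 mL = 0.149 L.
cyanocobalamin: 1.35 mg/L × 0.149 L = 0.20 mg
sodium thiosulfate: 0.24 g per 100 mL × 149 mL ÷ 100 = 0.36 g
galactose: 0.315 g per 100 mL × 149 mL ÷ 100 = 0.47 g
L-methionine: 0.694 mmol/L × 149.2 mg/mmol × 0.149 L = 15.43 mg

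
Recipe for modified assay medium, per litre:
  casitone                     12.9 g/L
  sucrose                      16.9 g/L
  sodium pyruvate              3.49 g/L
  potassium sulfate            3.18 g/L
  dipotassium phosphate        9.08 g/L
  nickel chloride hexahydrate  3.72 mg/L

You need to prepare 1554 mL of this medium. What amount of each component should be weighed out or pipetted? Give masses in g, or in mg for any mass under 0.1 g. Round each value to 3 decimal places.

casitone 20.047 g; sucrose 26.263 g; sodium pyruvate 5.423 g; potassium sulfate 4.942 g; dipotassium phosphate 14.110 g; nickel chloride hexahydrate 5.781 mg

Target volume = 1554 mL = 1.554 L.
casitone: 12.9 g/L × 1.554 L = 20.047 g
sucrose: 16.9 g/L × 1.554 L = 26.263 g
sodium pyruvate: 3.49 g/L × 1.554 L = 5.423 g
potassium sulfate: 3.18 g/L × 1.554 L = 4.942 g
dipotassium phosphate: 9.08 g/L × 1.554 L = 14.110 g
nickel chloride hexahydrate: 3.72 mg/L × 1.554 L = 5.781 mg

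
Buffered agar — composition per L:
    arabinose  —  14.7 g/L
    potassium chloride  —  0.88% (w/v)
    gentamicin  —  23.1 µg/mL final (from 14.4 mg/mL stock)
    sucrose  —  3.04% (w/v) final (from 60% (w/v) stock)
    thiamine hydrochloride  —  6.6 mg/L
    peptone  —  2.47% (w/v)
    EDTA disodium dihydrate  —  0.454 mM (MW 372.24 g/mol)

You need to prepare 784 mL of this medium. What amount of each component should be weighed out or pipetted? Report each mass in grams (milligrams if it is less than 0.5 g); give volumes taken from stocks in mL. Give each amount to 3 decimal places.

Scale factor relative to 1 L: 0.784.
arabinose: 14.7 g/L × 0.784 L = 11.525 g
potassium chloride: 0.88 g per 100 mL × 784 mL ÷ 100 = 6.899 g
gentamicin: C1V1 = C2V2 → 23.1 µg/mL × 784 mL ÷ 14400 µg/mL = 1.258 mL
sucrose: V = C2·V2/C1 = 3.04% ÷ 60% × 784 mL = 39.723 mL
thiamine hydrochloride: 6.6 mg/L × 0.784 L = 5.174 mg
peptone: 2.47 g per 100 mL × 784 mL ÷ 100 = 19.365 g
EDTA disodium dihydrate: 0.454 mmol/L × 372.24 mg/mmol × 0.784 L = 132.494 mg

arabinose 11.525 g; potassium chloride 6.899 g; gentamicin 1.258 mL; sucrose 39.723 mL; thiamine hydrochloride 5.174 mg; peptone 19.365 g; EDTA disodium dihydrate 132.494 mg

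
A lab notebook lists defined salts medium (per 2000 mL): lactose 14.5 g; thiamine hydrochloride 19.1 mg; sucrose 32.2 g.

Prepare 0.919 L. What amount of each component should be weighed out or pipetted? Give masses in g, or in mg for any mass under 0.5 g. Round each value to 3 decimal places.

Ratio of target to recipe volume: 919 / 2000 = 0.4595.
lactose: 14.5 g × (919 mL / 2000 mL) = 6.663 g
thiamine hydrochloride: 19.1 mg × (919 mL / 2000 mL) = 8.776 mg
sucrose: 32.2 g × (919 mL / 2000 mL) = 14.796 g

lactose 6.663 g; thiamine hydrochloride 8.776 mg; sucrose 14.796 g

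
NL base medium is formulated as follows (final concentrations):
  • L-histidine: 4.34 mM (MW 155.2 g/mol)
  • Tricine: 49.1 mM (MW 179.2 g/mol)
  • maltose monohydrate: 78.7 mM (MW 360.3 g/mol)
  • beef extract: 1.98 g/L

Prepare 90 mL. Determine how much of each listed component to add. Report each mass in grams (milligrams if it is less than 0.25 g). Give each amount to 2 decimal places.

Working volume: 90 mL = 0.09 L.
L-histidine: 4.34 mmol/L × 155.2 mg/mmol × 0.09 L = 60.62 mg
Tricine: 49.1 mmol/L × 179.2 g/mol × 0.09 L ÷ 1000 = 0.79 g
maltose monohydrate: 78.7 mmol/L × 360.3 g/mol × 0.09 L ÷ 1000 = 2.55 g
beef extract: 1.98 g/L × 0.09 L = 0.1782 g = 178.20 mg

L-histidine 60.62 mg; Tricine 0.79 g; maltose monohydrate 2.55 g; beef extract 178.20 mg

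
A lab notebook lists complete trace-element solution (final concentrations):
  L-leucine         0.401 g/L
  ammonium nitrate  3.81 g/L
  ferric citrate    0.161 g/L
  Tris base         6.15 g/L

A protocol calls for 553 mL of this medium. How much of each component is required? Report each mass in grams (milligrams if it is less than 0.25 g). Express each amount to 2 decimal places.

Working volume: 553 mL = 0.553 L.
L-leucine: 0.401 g/L × 0.553 L = 0.221753 g = 221.75 mg
ammonium nitrate: 3.81 g/L × 0.553 L = 2.11 g
ferric citrate: 0.161 g/L × 0.553 L = 0.089033 g = 89.03 mg
Tris base: 6.15 g/L × 0.553 L = 3.40 g

L-leucine 221.75 mg; ammonium nitrate 2.11 g; ferric citrate 89.03 mg; Tris base 3.40 g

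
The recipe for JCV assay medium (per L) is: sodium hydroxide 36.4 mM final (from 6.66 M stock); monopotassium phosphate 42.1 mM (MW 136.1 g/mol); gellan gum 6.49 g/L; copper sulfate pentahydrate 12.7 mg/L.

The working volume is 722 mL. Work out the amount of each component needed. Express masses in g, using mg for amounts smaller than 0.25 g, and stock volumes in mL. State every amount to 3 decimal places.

sodium hydroxide 3.946 mL; monopotassium phosphate 4.137 g; gellan gum 4.686 g; copper sulfate pentahydrate 9.169 mg

Scale factor relative to 1 L: 0.722.
sodium hydroxide: C1V1 = C2V2 → 36.4 mM × 722 mL ÷ 6660 mM = 3.946 mL
monopotassium phosphate: 42.1 mmol/L × 136.1 g/mol × 0.722 L ÷ 1000 = 4.137 g
gellan gum: 6.49 g/L × 0.722 L = 4.686 g
copper sulfate pentahydrate: 12.7 mg/L × 0.722 L = 9.169 mg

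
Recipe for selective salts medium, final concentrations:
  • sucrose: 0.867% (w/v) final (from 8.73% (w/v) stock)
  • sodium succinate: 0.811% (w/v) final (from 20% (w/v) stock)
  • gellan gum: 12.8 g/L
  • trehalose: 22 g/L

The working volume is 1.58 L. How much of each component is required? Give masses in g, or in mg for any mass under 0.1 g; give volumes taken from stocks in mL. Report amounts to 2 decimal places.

Working volume: 1.58 L.
sucrose: C1V1 = C2V2 → 0.867% ÷ 8.73% × 1580 mL = 156.91 mL
sodium succinate: dilute stock: 0.811% ÷ 20% × 1580 mL = 64.07 mL
gellan gum: 12.8 g/L × 1.58 L = 20.22 g
trehalose: 22 g/L × 1.58 L = 34.76 g

sucrose 156.91 mL; sodium succinate 64.07 mL; gellan gum 20.22 g; trehalose 34.76 g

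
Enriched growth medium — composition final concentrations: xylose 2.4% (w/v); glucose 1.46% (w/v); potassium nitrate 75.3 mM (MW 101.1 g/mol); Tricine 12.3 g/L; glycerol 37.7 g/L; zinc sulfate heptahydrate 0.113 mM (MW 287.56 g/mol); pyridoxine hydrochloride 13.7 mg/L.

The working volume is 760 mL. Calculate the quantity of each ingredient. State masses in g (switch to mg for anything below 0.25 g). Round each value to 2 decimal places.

xylose 18.24 g; glucose 11.10 g; potassium nitrate 5.79 g; Tricine 9.35 g; glycerol 28.65 g; zinc sulfate heptahydrate 24.70 mg; pyridoxine hydrochloride 10.41 mg

Working volume: 760 mL = 0.76 L.
xylose: 2.4 g per 100 mL × 760 mL ÷ 100 = 18.24 g
glucose: 1.46 g per 100 mL × 760 mL ÷ 100 = 11.10 g
potassium nitrate: 75.3 mmol/L × 101.1 g/mol × 0.76 L ÷ 1000 = 5.79 g
Tricine: 12.3 g/L × 0.76 L = 9.35 g
glycerol: 37.7 g/L × 0.76 L = 28.65 g
zinc sulfate heptahydrate: 0.113 mmol/L × 287.56 mg/mmol × 0.76 L = 24.70 mg
pyridoxine hydrochloride: 13.7 mg/L × 0.76 L = 10.41 mg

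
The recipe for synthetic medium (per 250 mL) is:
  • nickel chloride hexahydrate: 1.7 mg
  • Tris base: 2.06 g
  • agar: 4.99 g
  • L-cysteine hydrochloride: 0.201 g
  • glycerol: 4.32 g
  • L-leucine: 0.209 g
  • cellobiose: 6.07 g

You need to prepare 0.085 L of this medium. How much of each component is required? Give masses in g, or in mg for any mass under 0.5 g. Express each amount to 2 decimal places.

nickel chloride hexahydrate 0.58 mg; Tris base 0.70 g; agar 1.70 g; L-cysteine hydrochloride 68.34 mg; glycerol 1.47 g; L-leucine 71.06 mg; cellobiose 2.06 g

Scale factor = 85 mL / 250 mL = 0.34.
nickel chloride hexahydrate: 1.7 mg × (85 mL / 250 mL) = 0.58 mg
Tris base: 2.06 g × (85 mL / 250 mL) = 0.70 g
agar: 4.99 g × (85 mL / 250 mL) = 1.70 g
L-cysteine hydrochloride: 0.201 g × (85 mL / 250 mL) = 0.06834 g = 68.34 mg
glycerol: 4.32 g × (85 mL / 250 mL) = 1.47 g
L-leucine: 0.209 g × (85 mL / 250 mL) = 0.07106 g = 71.06 mg
cellobiose: 6.07 g × (85 mL / 250 mL) = 2.06 g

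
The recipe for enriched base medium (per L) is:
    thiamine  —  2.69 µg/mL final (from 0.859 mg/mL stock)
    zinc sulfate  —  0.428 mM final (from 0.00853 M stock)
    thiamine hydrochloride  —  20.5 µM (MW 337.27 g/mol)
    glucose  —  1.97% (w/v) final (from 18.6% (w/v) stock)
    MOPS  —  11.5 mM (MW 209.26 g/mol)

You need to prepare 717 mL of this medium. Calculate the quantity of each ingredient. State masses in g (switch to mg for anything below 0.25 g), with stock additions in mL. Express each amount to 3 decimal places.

thiamine 2.245 mL; zinc sulfate 35.976 mL; thiamine hydrochloride 4.957 mg; glucose 75.940 mL; MOPS 1.725 g

Target volume = 717 mL = 0.717 L.
thiamine: V = C2·V2/C1 = 2.69 µg/mL × 717 mL ÷ 859 µg/mL = 2.245 mL
zinc sulfate: C1V1 = C2V2 → 0.428 mM × 717 mL ÷ 8.53 mM = 35.976 mL
thiamine hydrochloride: 20.5 µmol/L × 337.27 g/mol × 0.717 L ÷ 1000 = 4.957 mg
glucose: C1V1 = C2V2 → 1.97% ÷ 18.6% × 717 mL = 75.940 mL
MOPS: 11.5 mmol/L × 209.26 g/mol × 0.717 L ÷ 1000 = 1.725 g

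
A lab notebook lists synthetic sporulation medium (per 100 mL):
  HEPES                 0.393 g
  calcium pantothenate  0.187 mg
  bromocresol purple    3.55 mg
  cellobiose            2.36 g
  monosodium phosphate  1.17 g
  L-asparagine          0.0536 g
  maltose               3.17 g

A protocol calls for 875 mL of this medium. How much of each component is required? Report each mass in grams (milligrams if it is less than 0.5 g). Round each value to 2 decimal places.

HEPES 3.44 g; calcium pantothenate 1.64 mg; bromocresol purple 31.06 mg; cellobiose 20.65 g; monosodium phosphate 10.24 g; L-asparagine 469.00 mg; maltose 27.74 g

Scale factor = 875 mL / 100 mL = 8.75.
HEPES: 0.393 g × (875 mL / 100 mL) = 3.44 g
calcium pantothenate: 0.187 mg × (875 mL / 100 mL) = 1.64 mg
bromocresol purple: 3.55 mg × (875 mL / 100 mL) = 31.06 mg
cellobiose: 2.36 g × (875 mL / 100 mL) = 20.65 g
monosodium phosphate: 1.17 g × (875 mL / 100 mL) = 10.24 g
L-asparagine: 0.0536 g × (875 mL / 100 mL) = 0.469 g = 469.00 mg
maltose: 3.17 g × (875 mL / 100 mL) = 27.74 g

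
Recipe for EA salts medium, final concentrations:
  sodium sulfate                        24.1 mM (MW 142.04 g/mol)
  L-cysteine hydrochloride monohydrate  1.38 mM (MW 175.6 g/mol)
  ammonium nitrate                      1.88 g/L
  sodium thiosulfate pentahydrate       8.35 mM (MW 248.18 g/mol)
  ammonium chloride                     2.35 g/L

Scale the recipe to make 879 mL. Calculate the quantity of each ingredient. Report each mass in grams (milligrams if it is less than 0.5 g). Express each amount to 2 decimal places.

sodium sulfate 3.01 g; L-cysteine hydrochloride monohydrate 213.01 mg; ammonium nitrate 1.65 g; sodium thiosulfate pentahydrate 1.82 g; ammonium chloride 2.07 g

Working volume: 879 mL = 0.879 L.
sodium sulfate: 24.1 mmol/L × 142.04 g/mol × 0.879 L ÷ 1000 = 3.01 g
L-cysteine hydrochloride monohydrate: 1.38 mmol/L × 175.6 mg/mmol × 0.879 L = 213.01 mg
ammonium nitrate: 1.88 g/L × 0.879 L = 1.65 g
sodium thiosulfate pentahydrate: 8.35 mmol/L × 248.18 g/mol × 0.879 L ÷ 1000 = 1.82 g
ammonium chloride: 2.35 g/L × 0.879 L = 2.07 g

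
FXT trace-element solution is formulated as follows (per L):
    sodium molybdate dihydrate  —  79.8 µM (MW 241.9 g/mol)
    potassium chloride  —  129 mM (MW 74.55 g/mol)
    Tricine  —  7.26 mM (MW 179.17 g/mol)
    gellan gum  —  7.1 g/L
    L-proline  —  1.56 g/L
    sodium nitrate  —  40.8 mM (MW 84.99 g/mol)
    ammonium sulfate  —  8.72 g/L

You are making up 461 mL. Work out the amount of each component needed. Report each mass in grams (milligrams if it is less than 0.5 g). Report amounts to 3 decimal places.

sodium molybdate dihydrate 8.899 mg; potassium chloride 4.433 g; Tricine 0.600 g; gellan gum 3.273 g; L-proline 0.719 g; sodium nitrate 1.599 g; ammonium sulfate 4.020 g

Target volume = 461 mL = 0.461 L.
sodium molybdate dihydrate: 79.8 µmol/L × 241.9 g/mol × 0.461 L ÷ 1000 = 8.899 mg
potassium chloride: 129 mmol/L × 74.55 g/mol × 0.461 L ÷ 1000 = 4.433 g
Tricine: 7.26 mmol/L × 179.17 g/mol × 0.461 L ÷ 1000 = 0.600 g
gellan gum: 7.1 g/L × 0.461 L = 3.273 g
L-proline: 1.56 g/L × 0.461 L = 0.719 g
sodium nitrate: 40.8 mmol/L × 84.99 g/mol × 0.461 L ÷ 1000 = 1.599 g
ammonium sulfate: 8.72 g/L × 0.461 L = 4.020 g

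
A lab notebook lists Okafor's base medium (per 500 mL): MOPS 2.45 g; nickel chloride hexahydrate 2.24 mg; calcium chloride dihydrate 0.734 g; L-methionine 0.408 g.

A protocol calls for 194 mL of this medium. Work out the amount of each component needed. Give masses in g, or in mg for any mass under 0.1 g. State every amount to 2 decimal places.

MOPS 0.95 g; nickel chloride hexahydrate 0.87 mg; calcium chloride dihydrate 0.28 g; L-methionine 0.16 g

Scale factor = 194 mL / 500 mL = 0.388.
MOPS: 2.45 g × (194 mL / 500 mL) = 0.95 g
nickel chloride hexahydrate: 2.24 mg × (194 mL / 500 mL) = 0.87 mg
calcium chloride dihydrate: 0.734 g × (194 mL / 500 mL) = 0.28 g
L-methionine: 0.408 g × (194 mL / 500 mL) = 0.16 g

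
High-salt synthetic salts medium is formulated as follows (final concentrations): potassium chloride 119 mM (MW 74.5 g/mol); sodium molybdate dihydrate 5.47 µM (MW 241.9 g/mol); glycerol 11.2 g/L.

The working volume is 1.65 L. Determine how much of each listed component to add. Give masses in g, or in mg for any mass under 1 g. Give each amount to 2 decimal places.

potassium chloride 14.63 g; sodium molybdate dihydrate 2.18 mg; glycerol 18.48 g

Scale factor relative to 1 L: 1.65.
potassium chloride: 119 mmol/L × 74.5 g/mol × 1.65 L ÷ 1000 = 14.63 g
sodium molybdate dihydrate: 5.47 µmol/L × 241.9 g/mol × 1.65 L ÷ 1000 = 2.18 mg
glycerol: 11.2 g/L × 1.65 L = 18.48 g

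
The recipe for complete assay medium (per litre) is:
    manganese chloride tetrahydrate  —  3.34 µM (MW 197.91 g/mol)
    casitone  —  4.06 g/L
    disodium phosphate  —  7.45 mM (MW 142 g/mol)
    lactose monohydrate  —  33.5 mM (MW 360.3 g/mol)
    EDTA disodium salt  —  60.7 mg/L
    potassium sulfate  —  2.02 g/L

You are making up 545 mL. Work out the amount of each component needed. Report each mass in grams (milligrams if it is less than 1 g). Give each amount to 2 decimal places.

Target volume = 545 mL = 0.545 L.
manganese chloride tetrahydrate: 3.34 µmol/L × 197.91 g/mol × 0.545 L ÷ 1000 = 0.36 mg
casitone: 4.06 g/L × 0.545 L = 2.21 g
disodium phosphate: 7.45 mmol/L × 142 mg/mmol × 0.545 L = 576.56 mg
lactose monohydrate: 33.5 mmol/L × 360.3 g/mol × 0.545 L ÷ 1000 = 6.58 g
EDTA disodium salt: 60.7 mg/L × 0.545 L = 33.08 mg
potassium sulfate: 2.02 g/L × 0.545 L = 1.10 g

manganese chloride tetrahydrate 0.36 mg; casitone 2.21 g; disodium phosphate 576.56 mg; lactose monohydrate 6.58 g; EDTA disodium salt 33.08 mg; potassium sulfate 1.10 g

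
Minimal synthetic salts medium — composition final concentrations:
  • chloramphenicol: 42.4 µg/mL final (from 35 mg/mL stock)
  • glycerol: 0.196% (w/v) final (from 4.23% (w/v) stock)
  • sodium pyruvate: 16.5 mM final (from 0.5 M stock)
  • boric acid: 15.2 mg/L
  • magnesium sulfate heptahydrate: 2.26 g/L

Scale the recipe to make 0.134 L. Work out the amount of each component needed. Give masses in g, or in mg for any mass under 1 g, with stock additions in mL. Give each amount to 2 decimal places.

chloramphenicol 0.16 mL; glycerol 6.21 mL; sodium pyruvate 4.42 mL; boric acid 2.04 mg; magnesium sulfate heptahydrate 302.84 mg

Scale factor relative to 1 L: 0.134.
chloramphenicol: V = C2·V2/C1 = 42.4 µg/mL × 134 mL ÷ 35000 µg/mL = 0.16 mL
glycerol: C1V1 = C2V2 → 0.196% ÷ 4.23% × 134 mL = 6.21 mL
sodium pyruvate: V = C2·V2/C1 = 16.5 mM × 134 mL ÷ 500 mM = 4.42 mL
boric acid: 15.2 mg/L × 0.134 L = 2.04 mg
magnesium sulfate heptahydrate: 2.26 g/L × 0.134 L = 0.30284 g = 302.84 mg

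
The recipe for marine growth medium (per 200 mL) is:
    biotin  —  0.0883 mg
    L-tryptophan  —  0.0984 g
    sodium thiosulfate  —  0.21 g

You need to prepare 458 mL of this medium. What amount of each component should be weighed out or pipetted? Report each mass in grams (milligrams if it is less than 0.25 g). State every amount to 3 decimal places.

Scale factor = 458 mL / 200 mL = 2.29.
biotin: 0.0883 mg × (458 mL / 200 mL) = 0.202 mg
L-tryptophan: 0.0984 g × (458 mL / 200 mL) = 0.225336 g = 225.336 mg
sodium thiosulfate: 0.21 g × (458 mL / 200 mL) = 0.481 g

biotin 0.202 mg; L-tryptophan 225.336 mg; sodium thiosulfate 0.481 g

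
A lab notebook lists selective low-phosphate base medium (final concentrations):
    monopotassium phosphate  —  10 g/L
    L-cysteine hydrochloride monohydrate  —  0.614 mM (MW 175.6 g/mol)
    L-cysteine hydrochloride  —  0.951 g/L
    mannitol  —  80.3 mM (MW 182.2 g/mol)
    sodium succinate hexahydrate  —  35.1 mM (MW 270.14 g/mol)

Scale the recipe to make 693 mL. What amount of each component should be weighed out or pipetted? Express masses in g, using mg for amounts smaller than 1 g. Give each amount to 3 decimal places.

monopotassium phosphate 6.930 g; L-cysteine hydrochloride monohydrate 74.718 mg; L-cysteine hydrochloride 659.043 mg; mannitol 10.139 g; sodium succinate hexahydrate 6.571 g

Target volume = 693 mL = 0.693 L.
monopotassium phosphate: 10 g/L × 0.693 L = 6.930 g
L-cysteine hydrochloride monohydrate: 0.614 mmol/L × 175.6 mg/mmol × 0.693 L = 74.718 mg
L-cysteine hydrochloride: 0.951 g/L × 0.693 L = 0.659043 g = 659.043 mg
mannitol: 80.3 mmol/L × 182.2 g/mol × 0.693 L ÷ 1000 = 10.139 g
sodium succinate hexahydrate: 35.1 mmol/L × 270.14 g/mol × 0.693 L ÷ 1000 = 6.571 g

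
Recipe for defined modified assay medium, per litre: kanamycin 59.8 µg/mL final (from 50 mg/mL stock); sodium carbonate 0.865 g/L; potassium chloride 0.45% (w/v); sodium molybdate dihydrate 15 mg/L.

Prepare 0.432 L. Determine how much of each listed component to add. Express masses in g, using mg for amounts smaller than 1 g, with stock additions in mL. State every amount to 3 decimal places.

kanamycin 0.517 mL; sodium carbonate 373.680 mg; potassium chloride 1.944 g; sodium molybdate dihydrate 6.480 mg

Scale factor relative to 1 L: 0.432.
kanamycin: C1V1 = C2V2 → 59.8 µg/mL × 432 mL ÷ 50000 µg/mL = 0.517 mL
sodium carbonate: 0.865 g/L × 0.432 L = 0.37368 g = 373.680 mg
potassium chloride: 0.45% w/v = 4.5 g/L → 4.5 × 0.432 L = 1.944 g
sodium molybdate dihydrate: 15 mg/L × 0.432 L = 6.480 mg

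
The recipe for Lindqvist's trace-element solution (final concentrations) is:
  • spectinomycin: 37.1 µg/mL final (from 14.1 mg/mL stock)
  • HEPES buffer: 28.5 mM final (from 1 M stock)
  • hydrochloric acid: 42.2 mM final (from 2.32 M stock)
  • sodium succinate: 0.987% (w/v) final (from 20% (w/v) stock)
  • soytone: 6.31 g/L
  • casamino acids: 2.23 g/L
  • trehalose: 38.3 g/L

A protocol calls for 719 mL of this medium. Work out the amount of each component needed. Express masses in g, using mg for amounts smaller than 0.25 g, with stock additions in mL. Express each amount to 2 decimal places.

Target volume = 719 mL = 0.719 L.
spectinomycin: dilute stock: 37.1 µg/mL × 719 mL ÷ 14100 µg/mL = 1.89 mL
HEPES buffer: C1V1 = C2V2 → 28.5 mM × 719 mL ÷ 1000 mM = 20.49 mL
hydrochloric acid: dilute stock: 42.2 mM × 719 mL ÷ 2320 mM = 13.08 mL
sodium succinate: C1V1 = C2V2 → 0.987% ÷ 20% × 719 mL = 35.48 mL
soytone: 6.31 g/L × 0.719 L = 4.54 g
casamino acids: 2.23 g/L × 0.719 L = 1.60 g
trehalose: 38.3 g/L × 0.719 L = 27.54 g

spectinomycin 1.89 mL; HEPES buffer 20.49 mL; hydrochloric acid 13.08 mL; sodium succinate 35.48 mL; soytone 4.54 g; casamino acids 1.60 g; trehalose 27.54 g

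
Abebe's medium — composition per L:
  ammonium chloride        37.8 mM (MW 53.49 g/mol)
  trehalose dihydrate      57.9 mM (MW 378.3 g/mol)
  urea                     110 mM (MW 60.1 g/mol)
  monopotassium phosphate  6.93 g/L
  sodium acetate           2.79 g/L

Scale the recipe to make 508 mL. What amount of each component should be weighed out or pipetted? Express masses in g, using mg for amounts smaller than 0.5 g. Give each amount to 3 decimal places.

ammonium chloride 1.027 g; trehalose dihydrate 11.127 g; urea 3.358 g; monopotassium phosphate 3.520 g; sodium acetate 1.417 g

Scale factor relative to 1 L: 0.508.
ammonium chloride: 37.8 mmol/L × 53.49 g/mol × 0.508 L ÷ 1000 = 1.027 g
trehalose dihydrate: 57.9 mmol/L × 378.3 g/mol × 0.508 L ÷ 1000 = 11.127 g
urea: 110 mmol/L × 60.1 g/mol × 0.508 L ÷ 1000 = 3.358 g
monopotassium phosphate: 6.93 g/L × 0.508 L = 3.520 g
sodium acetate: 2.79 g/L × 0.508 L = 1.417 g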